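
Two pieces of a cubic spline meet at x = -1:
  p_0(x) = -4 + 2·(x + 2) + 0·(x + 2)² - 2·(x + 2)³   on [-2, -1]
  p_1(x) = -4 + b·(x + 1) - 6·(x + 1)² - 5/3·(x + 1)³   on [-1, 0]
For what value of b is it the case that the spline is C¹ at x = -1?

p_0'(x) = 2 + 0·(x + 2) - 6·(x + 2)², so p_0'(-1) = -4. On the right, p_1'(-1) = b, so b = -4.

-4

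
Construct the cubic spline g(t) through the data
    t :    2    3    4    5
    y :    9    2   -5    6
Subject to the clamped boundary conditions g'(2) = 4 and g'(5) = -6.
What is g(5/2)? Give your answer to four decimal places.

Write M_i for g''(x_i). With h_i = 1, 1, 1 and divided differences Δ_i = -7, -7, 11, the continuity of g' gives the tridiagonal system
  1·M_0 + 4·M_1 + 1·M_2 = 6(Δ_1 - Δ_0) = 0
  1·M_1 + 4·M_2 + 1·M_3 = 6(Δ_2 - Δ_1) = 108
Clamped end conditions give two more equations: 2h_0·M_0 + h_0·M_1 = 6(Δ_0 - g'(2)) = -66 and h_2·M_2 + 2h_2·M_3 = 6(g'(5) - Δ_2) = -102.
Hence M_0 = -466/15, M_1 = -58/15, M_2 = 698/15, M_3 = -1114/15.
On [2, 3], g(t) = 9 + 4·(t - 2) - 233/15·(t - 2)² + 68/15·(t - 2)³.
With (t - 2) = 1/2: g(5/2) = 461/60.

7.6833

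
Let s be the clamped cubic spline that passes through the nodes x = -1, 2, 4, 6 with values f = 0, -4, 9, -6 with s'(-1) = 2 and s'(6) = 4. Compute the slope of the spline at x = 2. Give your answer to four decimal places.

5.5946

Write σ_i for s''(x_i). With h_i = 3, 2, 2 and divided differences Δ_i = -4/3, 13/2, -15/2, the continuity of s' gives the tridiagonal system
  3·σ_0 + 10·σ_1 + 2·σ_2 = 6(Δ_1 - Δ_0) = 47
  2·σ_1 + 8·σ_2 + 2·σ_3 = 6(Δ_2 - Δ_1) = -84
Clamped end conditions give two more equations: 2h_0·σ_0 + h_0·σ_1 = 6(Δ_0 - s'(-1)) = -20 and h_2·σ_2 + 2h_2·σ_3 = 6(s'(6) - Δ_2) = 69.
Solving: σ_0 = -1006/111, σ_1 = 424/37, σ_2 = -1495/74, σ_3 = 1012/37.
On [2, 4], s'(x) = b_1 + 2c_1·(x - 2) + 3d_1·(x - 2)² with b_1 = Δ_1 - h_1(2σ_1 + σ_2)/6 = 207/37, c_1 = σ_1/2 = 212/37, d_1 = (σ_2 - σ_1)/(6h_1) = -781/296. So s'(2) = 207/37.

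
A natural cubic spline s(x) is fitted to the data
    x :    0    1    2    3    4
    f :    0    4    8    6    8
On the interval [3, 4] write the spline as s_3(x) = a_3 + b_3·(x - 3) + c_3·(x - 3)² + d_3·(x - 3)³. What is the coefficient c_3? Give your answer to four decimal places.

4.5000

With σ_i denoting the second derivative at x_i, h_i = 1, 1, 1, 1, and Δ_i = (y_(i+1) − y_i)/h_i = 4, 4, -2, 2:
  1·σ_0 + 4·σ_1 + 1·σ_2 = 6(Δ_1 - Δ_0) = 0
  1·σ_1 + 4·σ_2 + 1·σ_3 = 6(Δ_2 - Δ_1) = -36
  1·σ_2 + 4·σ_3 + 1·σ_4 = 6(Δ_3 - Δ_2) = 24
Natural end conditions: σ_0 = σ_4 = 0.
Hence σ_0 = 0, σ_1 = 3, σ_2 = -12, σ_3 = 9, σ_4 = 0.
On [3, 4], with s_3(x) = a_3 + b_3·(x - 3) + c_3·(x - 3)² + d_3·(x - 3)³: c_3 = σ_3/2 = 9/2, d_3 = (σ_4 - σ_3)/(6h_3) = -3/2, b_3 = Δ_3 - h_3(2σ_3 + σ_4)/6 = -1.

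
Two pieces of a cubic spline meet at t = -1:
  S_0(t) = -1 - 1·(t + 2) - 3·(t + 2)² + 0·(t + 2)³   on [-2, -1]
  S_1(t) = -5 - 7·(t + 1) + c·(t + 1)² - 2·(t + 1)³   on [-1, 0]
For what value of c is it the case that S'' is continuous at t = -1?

S_0''(t) = -6 + 0·(t + 2), so S_0''(-1) = -6. On the right, S_1''(-1) = 2c, so c = -3.

-3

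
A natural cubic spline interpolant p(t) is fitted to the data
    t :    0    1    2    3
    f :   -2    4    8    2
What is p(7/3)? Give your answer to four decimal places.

6.9383

With σ_i denoting the second derivative at x_i, h_i = 1, 1, 1, and Δ_i = (y_(i+1) − y_i)/h_i = 6, 4, -6:
  1·σ_0 + 4·σ_1 + 1·σ_2 = 6(Δ_1 - Δ_0) = -12
  1·σ_1 + 4·σ_2 + 1·σ_3 = 6(Δ_2 - Δ_1) = -60
Natural end conditions: σ_0 = σ_3 = 0.
Solving: σ_0 = 0, σ_1 = 4/5, σ_2 = -76/5, σ_3 = 0.
On [2, 3], p(t) = 8 - 14/15·(t - 2) - 38/5·(t - 2)² + 38/15·(t - 2)³.
With (t - 2) = 1/3: p(7/3) = 562/81.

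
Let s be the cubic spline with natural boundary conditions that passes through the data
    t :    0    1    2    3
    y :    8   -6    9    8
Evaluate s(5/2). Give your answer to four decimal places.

Write M_i for s''(x_i). With h_i = 1, 1, 1 and divided differences Δ_i = -14, 15, -1, the continuity of s' gives the tridiagonal system
  1·M_0 + 4·M_1 + 1·M_2 = 6(Δ_1 - Δ_0) = 174
  1·M_1 + 4·M_2 + 1·M_3 = 6(Δ_2 - Δ_1) = -96
Natural end conditions: M_0 = M_3 = 0.
Solving: M_0 = 0, M_1 = 264/5, M_2 = -186/5, M_3 = 0.
On [2, 3], s(t) = 9 + 57/5·(t - 2) - 93/5·(t - 2)² + 31/5·(t - 2)³.
With (t - 2) = 1/2: s(5/2) = 433/40.

10.8250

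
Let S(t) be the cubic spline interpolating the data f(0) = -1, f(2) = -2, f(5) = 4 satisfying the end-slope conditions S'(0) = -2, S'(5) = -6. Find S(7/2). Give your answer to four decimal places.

Put M_i = S'' at the i-th knot. Here h = (2, 3) and Δ = (-1/2, 2), so the interior equations h_(i-1)·M_(i-1) + 2(h_(i-1)+h_i)·M_i + h_i·M_(i+1) = 6(Δ_i − Δ_(i-1)) read
  2·M_0 + 10·M_1 + 3·M_2 = 6(Δ_1 - Δ_0) = 15
Clamped end conditions give two more equations: 2h_0·M_0 + h_0·M_1 = 6(Δ_0 - S'(0)) = 9 and h_1·M_1 + 2h_1·M_2 = 6(S'(5) - Δ_1) = -48.
Forward elimination and back-substitution give M_0 = -1/20, M_1 = 23/5, M_2 = -103/10.
On [2, 5], S(t) = -2 + 51/20·(t - 2) + 23/10·(t - 2)² - 149/180·(t - 2)³.
With (t - 2) = 3/2: S(7/2) = 673/160.

4.2063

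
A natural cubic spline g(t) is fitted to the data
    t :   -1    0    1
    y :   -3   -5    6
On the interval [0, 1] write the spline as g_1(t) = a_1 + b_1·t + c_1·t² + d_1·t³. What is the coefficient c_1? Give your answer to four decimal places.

9.7500

Put m_i = g'' at the i-th knot. Here h = (1, 1) and Δ = (-2, 11), so the interior equations h_(i-1)·m_(i-1) + 2(h_(i-1)+h_i)·m_i + h_i·m_(i+1) = 6(Δ_i − Δ_(i-1)) read
  1·m_0 + 4·m_1 + 1·m_2 = 6(Δ_1 - Δ_0) = 78
Natural end conditions: m_0 = m_2 = 0.
Solving: m_0 = 0, m_1 = 39/2, m_2 = 0.
On [0, 1], with g_1(t) = a_1 + b_1·t + c_1·t² + d_1·t³: c_1 = m_1/2 = 39/4, d_1 = (m_2 - m_1)/(6h_1) = -13/4, b_1 = Δ_1 - h_1(2m_1 + m_2)/6 = 9/2.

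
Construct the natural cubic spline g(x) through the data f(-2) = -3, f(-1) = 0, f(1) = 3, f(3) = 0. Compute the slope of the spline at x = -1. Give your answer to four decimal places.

2.7273

With M_i denoting the second derivative at x_i, h_i = 1, 2, 2, and Δ_i = (y_(i+1) − y_i)/h_i = 3, 3/2, -3/2:
  1·M_0 + 6·M_1 + 2·M_2 = 6(Δ_1 - Δ_0) = -9
  2·M_1 + 8·M_2 + 2·M_3 = 6(Δ_2 - Δ_1) = -18
Natural end conditions: M_0 = M_3 = 0.
Hence M_0 = 0, M_1 = -9/11, M_2 = -45/22, M_3 = 0.
On [-1, 1], g'(x) = b_1 + 2c_1·(x + 1) + 3d_1·(x + 1)² with b_1 = Δ_1 - h_1(2M_1 + M_2)/6 = 30/11, c_1 = M_1/2 = -9/22, d_1 = (M_2 - M_1)/(6h_1) = -9/88. So g'(-1) = 30/11.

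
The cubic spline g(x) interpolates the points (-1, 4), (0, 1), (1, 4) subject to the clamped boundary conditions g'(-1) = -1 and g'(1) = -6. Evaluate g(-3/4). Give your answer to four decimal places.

Write σ_i for g''(x_i). With h_i = 1, 1 and divided differences Δ_i = -3, 3, the continuity of g' gives the tridiagonal system
  1·σ_0 + 4·σ_1 + 1·σ_2 = 6(Δ_1 - Δ_0) = 36
Clamped end conditions give two more equations: 2h_0·σ_0 + h_0·σ_1 = 6(Δ_0 - g'(-1)) = -12 and h_1·σ_1 + 2h_1·σ_2 = 6(g'(1) - Δ_1) = -54.
Hence σ_0 = -35/2, σ_1 = 23, σ_2 = -77/2.
On [-1, 0], g(x) = 4 - 1·(x + 1) - 35/4·(x + 1)² + 27/4·(x + 1)³.
With (x + 1) = 1/4: g(-3/4) = 847/256.

3.3086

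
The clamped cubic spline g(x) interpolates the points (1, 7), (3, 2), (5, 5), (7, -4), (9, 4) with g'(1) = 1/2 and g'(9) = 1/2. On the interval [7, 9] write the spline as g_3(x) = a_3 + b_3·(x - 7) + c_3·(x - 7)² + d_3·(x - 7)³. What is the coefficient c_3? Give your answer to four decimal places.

Write σ_i for g''(x_i). With h_i = 2, 2, 2, 2 and divided differences Δ_i = -5/2, 3/2, -9/2, 4, the continuity of g' gives the tridiagonal system
  2·σ_0 + 8·σ_1 + 2·σ_2 = 6(Δ_1 - Δ_0) = 24
  2·σ_1 + 8·σ_2 + 2·σ_3 = 6(Δ_2 - Δ_1) = -36
  2·σ_2 + 8·σ_3 + 2·σ_4 = 6(Δ_3 - Δ_2) = 51
Clamped end conditions give two more equations: 2h_0·σ_0 + h_0·σ_1 = 6(Δ_0 - g'(1)) = -18 and h_3·σ_3 + 2h_3·σ_4 = 6(g'(9) - Δ_3) = -21.
Solving the tridiagonal system: σ_0 = -915/112, σ_1 = 411/56, σ_2 = -147/16, σ_3 = 639/56, σ_4 = -1227/112.
On [7, 9], with g_3(x) = a_3 + b_3·(x - 7) + c_3·(x - 7)² + d_3·(x - 7)³: c_3 = σ_3/2 = 639/112, d_3 = (σ_4 - σ_3)/(6h_3) = -835/448, b_3 = Δ_3 - h_3(2σ_3 + σ_4)/6 = 5/112.

5.7054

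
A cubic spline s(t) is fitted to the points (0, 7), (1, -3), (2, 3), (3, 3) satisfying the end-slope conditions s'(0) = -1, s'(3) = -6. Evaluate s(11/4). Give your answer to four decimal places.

4.1781

Put M_i = s'' at the i-th knot. Here h = (1, 1, 1) and Δ = (-10, 6, 0), so the interior equations h_(i-1)·M_(i-1) + 2(h_(i-1)+h_i)·M_i + h_i·M_(i+1) = 6(Δ_i − Δ_(i-1)) read
  1·M_0 + 4·M_1 + 1·M_2 = 6(Δ_1 - Δ_0) = 96
  1·M_1 + 4·M_2 + 1·M_3 = 6(Δ_2 - Δ_1) = -36
Clamped end conditions give two more equations: 2h_0·M_0 + h_0·M_1 = 6(Δ_0 - s'(0)) = -54 and h_2·M_2 + 2h_2·M_3 = 6(s'(3) - Δ_2) = -36.
Solving the tridiagonal system: M_0 = -704/15, M_1 = 598/15, M_2 = -248/15, M_3 = -146/15.
On [2, 3], s(t) = 3 + 107/15·(t - 2) - 124/15·(t - 2)² + 17/15·(t - 2)³.
With (t - 2) = 3/4: s(11/4) = 1337/320.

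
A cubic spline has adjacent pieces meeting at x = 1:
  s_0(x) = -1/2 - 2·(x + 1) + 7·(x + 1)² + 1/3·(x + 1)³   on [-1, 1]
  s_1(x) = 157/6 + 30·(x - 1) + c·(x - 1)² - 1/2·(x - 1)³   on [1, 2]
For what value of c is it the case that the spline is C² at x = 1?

s_0''(x) = 14 + 2·(x + 1), so s_0''(1) = 18. On the right, s_1''(1) = 2c, so c = 9.

9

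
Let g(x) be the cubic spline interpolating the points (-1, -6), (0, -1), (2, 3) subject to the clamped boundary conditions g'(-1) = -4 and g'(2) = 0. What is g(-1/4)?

Let m_i = g''(x_i). Step sizes h_i = 1, 2; slopes of the chords Δ_i = (y_(i+1) - y_i)/h_i = 5, 2.
  1·m_0 + 6·m_1 + 2·m_2 = 6(Δ_1 - Δ_0) = -18
Clamped end conditions give two more equations: 2h_0·m_0 + h_0·m_1 = 6(Δ_0 - g'(-1)) = 54 and h_1·m_1 + 2h_1·m_2 = 6(g'(2) - Δ_1) = -12.
Hence m_0 = 94/3, m_1 = -26/3, m_2 = 4/3.
On [-1, 0], g(x) = -6 - 4·(x + 1) + 47/3·(x + 1)² - 20/3·(x + 1)³.
With (x + 1) = 3/4: g(-1/4) = -3.

-3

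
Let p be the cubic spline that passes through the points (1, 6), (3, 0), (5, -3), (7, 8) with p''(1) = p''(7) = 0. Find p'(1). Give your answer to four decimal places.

Put M_i = p'' at the i-th knot. Here h = (2, 2, 2) and Δ = (-3, -3/2, 11/2), so the interior equations h_(i-1)·M_(i-1) + 2(h_(i-1)+h_i)·M_i + h_i·M_(i+1) = 6(Δ_i − Δ_(i-1)) read
  2·M_0 + 8·M_1 + 2·M_2 = 6(Δ_1 - Δ_0) = 9
  2·M_1 + 8·M_2 + 2·M_3 = 6(Δ_2 - Δ_1) = 42
Natural end conditions: M_0 = M_3 = 0.
Solving the tridiagonal system: M_0 = 0, M_1 = -1/5, M_2 = 53/10, M_3 = 0.
On [1, 3], p'(x) = b_0 + 2c_0·(x - 1) + 3d_0·(x - 1)² with b_0 = Δ_0 - h_0(2M_0 + M_1)/6 = -44/15, c_0 = M_0/2 = 0, d_0 = (M_1 - M_0)/(6h_0) = -1/60. So p'(1) = -44/15.

-2.9333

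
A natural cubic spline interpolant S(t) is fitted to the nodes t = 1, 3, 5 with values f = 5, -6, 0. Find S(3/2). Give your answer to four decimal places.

With M_i denoting the second derivative at x_i, h_i = 2, 2, and Δ_i = (y_(i+1) − y_i)/h_i = -11/2, 3:
  2·M_0 + 8·M_1 + 2·M_2 = 6(Δ_1 - Δ_0) = 51
Natural end conditions: M_0 = M_2 = 0.
Hence M_0 = 0, M_1 = 51/8, M_2 = 0.
On [1, 3], S(t) = 5 - 61/8·(t - 1) + 0·(t - 1)² + 17/32·(t - 1)³.
With (t - 1) = 1/2: S(3/2) = 321/256.

1.2539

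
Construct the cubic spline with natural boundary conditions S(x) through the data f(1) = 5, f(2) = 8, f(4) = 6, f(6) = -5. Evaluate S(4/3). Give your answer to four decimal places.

6.1549

Put m_i = S'' at the i-th knot. Here h = (1, 2, 2) and Δ = (3, -1, -11/2), so the interior equations h_(i-1)·m_(i-1) + 2(h_(i-1)+h_i)·m_i + h_i·m_(i+1) = 6(Δ_i − Δ_(i-1)) read
  1·m_0 + 6·m_1 + 2·m_2 = 6(Δ_1 - Δ_0) = -24
  2·m_1 + 8·m_2 + 2·m_3 = 6(Δ_2 - Δ_1) = -27
Natural end conditions: m_0 = m_3 = 0.
Hence m_0 = 0, m_1 = -69/22, m_2 = -57/22, m_3 = 0.
On [1, 2], S(x) = 5 + 155/44·(x - 1) + 0·(x - 1)² - 23/44·(x - 1)³.
With (x - 1) = 1/3: S(4/3) = 1828/297.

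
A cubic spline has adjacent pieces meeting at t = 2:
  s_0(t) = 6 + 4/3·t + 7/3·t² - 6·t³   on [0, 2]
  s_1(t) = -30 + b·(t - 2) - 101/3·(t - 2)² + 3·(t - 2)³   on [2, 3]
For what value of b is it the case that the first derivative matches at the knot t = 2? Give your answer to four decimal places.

-61.3333

s_0'(t) = 4/3 + 14/3·t - 18·t², so s_0'(2) = -184/3. On the right, s_1'(2) = b, so b = -184/3.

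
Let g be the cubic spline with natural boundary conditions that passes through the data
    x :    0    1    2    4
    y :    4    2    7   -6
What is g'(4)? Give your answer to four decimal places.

-11.1087

With M_i denoting the second derivative at x_i, h_i = 1, 1, 2, and Δ_i = (y_(i+1) − y_i)/h_i = -2, 5, -13/2:
  1·M_0 + 4·M_1 + 1·M_2 = 6(Δ_1 - Δ_0) = 42
  1·M_1 + 6·M_2 + 2·M_3 = 6(Δ_2 - Δ_1) = -69
Natural end conditions: M_0 = M_3 = 0.
Solving: M_0 = 0, M_1 = 321/23, M_2 = -318/23, M_3 = 0.
On [2, 4], g'(x) = b_2 + 2c_2·(x - 2) + 3d_2·(x - 2)² with b_2 = Δ_2 - h_2(2M_2 + M_3)/6 = 125/46, c_2 = M_2/2 = -159/23, d_2 = (M_3 - M_2)/(6h_2) = 53/46. So g'(4) = -511/46.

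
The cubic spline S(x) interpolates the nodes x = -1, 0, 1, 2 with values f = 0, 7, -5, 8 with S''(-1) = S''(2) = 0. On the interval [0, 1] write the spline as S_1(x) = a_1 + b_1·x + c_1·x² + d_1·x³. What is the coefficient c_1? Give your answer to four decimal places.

-20.2000

Write M_i for S''(x_i). With h_i = 1, 1, 1 and divided differences Δ_i = 7, -12, 13, the continuity of S' gives the tridiagonal system
  1·M_0 + 4·M_1 + 1·M_2 = 6(Δ_1 - Δ_0) = -114
  1·M_1 + 4·M_2 + 1·M_3 = 6(Δ_2 - Δ_1) = 150
Natural end conditions: M_0 = M_3 = 0.
Solving: M_0 = 0, M_1 = -202/5, M_2 = 238/5, M_3 = 0.
On [0, 1], with S_1(x) = a_1 + b_1·x + c_1·x² + d_1·x³: c_1 = M_1/2 = -101/5, d_1 = (M_2 - M_1)/(6h_1) = 44/3, b_1 = Δ_1 - h_1(2M_1 + M_2)/6 = -97/15.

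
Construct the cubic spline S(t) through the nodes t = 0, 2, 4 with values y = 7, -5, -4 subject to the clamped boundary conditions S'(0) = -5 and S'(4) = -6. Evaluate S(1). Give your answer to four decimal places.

0.0938

With σ_i denoting the second derivative at x_i, h_i = 2, 2, and Δ_i = (y_(i+1) − y_i)/h_i = -6, 1/2:
  2·σ_0 + 8·σ_1 + 2·σ_2 = 6(Δ_1 - Δ_0) = 39
Clamped end conditions give two more equations: 2h_0·σ_0 + h_0·σ_1 = 6(Δ_0 - S'(0)) = -6 and h_1·σ_1 + 2h_1·σ_2 = 6(S'(4) - Δ_1) = -39.
Hence σ_0 = -53/8, σ_1 = 41/4, σ_2 = -119/8.
On [0, 2], S(t) = 7 - 5·t - 53/16·t² + 45/32·t³.
With t = 1: S(1) = 3/32.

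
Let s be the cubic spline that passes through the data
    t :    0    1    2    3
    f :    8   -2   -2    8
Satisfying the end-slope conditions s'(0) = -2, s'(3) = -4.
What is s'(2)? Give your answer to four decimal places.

Put σ_i = s'' at the i-th knot. Here h = (1, 1, 1) and Δ = (-10, 0, 10), so the interior equations h_(i-1)·σ_(i-1) + 2(h_(i-1)+h_i)·σ_i + h_i·σ_(i+1) = 6(Δ_i − Δ_(i-1)) read
  1·σ_0 + 4·σ_1 + 1·σ_2 = 6(Δ_1 - Δ_0) = 60
  1·σ_1 + 4·σ_2 + 1·σ_3 = 6(Δ_2 - Δ_1) = 60
Clamped end conditions give two more equations: 2h_0·σ_0 + h_0·σ_1 = 6(Δ_0 - s'(0)) = -48 and h_2·σ_2 + 2h_2·σ_3 = 6(s'(3) - Δ_2) = -84.
Solving the tridiagonal system: σ_0 = -488/15, σ_1 = 256/15, σ_2 = 364/15, σ_3 = -812/15.
On [2, 3], s'(t) = b_2 + 2c_2·(t - 2) + 3d_2·(t - 2)² with b_2 = Δ_2 - h_2(2σ_2 + σ_3)/6 = 164/15, c_2 = σ_2/2 = 182/15, d_2 = (σ_3 - σ_2)/(6h_2) = -196/15. So s'(2) = 164/15.

10.9333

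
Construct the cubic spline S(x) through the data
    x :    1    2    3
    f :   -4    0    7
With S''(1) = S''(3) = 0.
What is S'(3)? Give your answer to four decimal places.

7.7500

With m_i denoting the second derivative at x_i, h_i = 1, 1, and Δ_i = (y_(i+1) − y_i)/h_i = 4, 7:
  1·m_0 + 4·m_1 + 1·m_2 = 6(Δ_1 - Δ_0) = 18
Natural end conditions: m_0 = m_2 = 0.
Solving the tridiagonal system: m_0 = 0, m_1 = 9/2, m_2 = 0.
On [2, 3], S'(x) = b_1 + 2c_1·(x - 2) + 3d_1·(x - 2)² with b_1 = Δ_1 - h_1(2m_1 + m_2)/6 = 11/2, c_1 = m_1/2 = 9/4, d_1 = (m_2 - m_1)/(6h_1) = -3/4. So S'(3) = 31/4.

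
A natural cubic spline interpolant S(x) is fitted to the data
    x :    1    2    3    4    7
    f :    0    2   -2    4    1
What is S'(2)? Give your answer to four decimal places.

-2.7069

Write M_i for S''(x_i). With h_i = 1, 1, 1, 3 and divided differences Δ_i = 2, -4, 6, -1, the continuity of S' gives the tridiagonal system
  1·M_0 + 4·M_1 + 1·M_2 = 6(Δ_1 - Δ_0) = -36
  1·M_1 + 4·M_2 + 1·M_3 = 6(Δ_2 - Δ_1) = 60
  1·M_2 + 8·M_3 + 3·M_4 = 6(Δ_3 - Δ_2) = -42
Natural end conditions: M_0 = M_4 = 0.
Hence M_0 = 0, M_1 = -819/58, M_2 = 594/29, M_3 = -453/58, M_4 = 0.
On [2, 3], S'(x) = b_1 + 2c_1·(x - 2) + 3d_1·(x - 2)² with b_1 = Δ_1 - h_1(2M_1 + M_2)/6 = -157/58, c_1 = M_1/2 = -819/116, d_1 = (M_2 - M_1)/(6h_1) = 669/116. So S'(2) = -157/58.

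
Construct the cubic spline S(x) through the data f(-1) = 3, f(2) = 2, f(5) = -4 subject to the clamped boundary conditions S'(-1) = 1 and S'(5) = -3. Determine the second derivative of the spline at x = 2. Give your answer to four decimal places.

-0.3333

Let m_i = S''(x_i). Step sizes h_i = 3, 3; slopes of the chords Δ_i = (y_(i+1) - y_i)/h_i = -1/3, -2.
  3·m_0 + 12·m_1 + 3·m_2 = 6(Δ_1 - Δ_0) = -10
Clamped end conditions give two more equations: 2h_0·m_0 + h_0·m_1 = 6(Δ_0 - S'(-1)) = -8 and h_1·m_1 + 2h_1·m_2 = 6(S'(5) - Δ_1) = -6.
Forward elimination and back-substitution give m_0 = -7/6, m_1 = -1/3, m_2 = -5/6.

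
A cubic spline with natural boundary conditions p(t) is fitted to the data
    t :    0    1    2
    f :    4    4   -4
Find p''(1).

Let m_i = p''(x_i). Step sizes h_i = 1, 1; slopes of the chords Δ_i = (y_(i+1) - y_i)/h_i = 0, -8.
  1·m_0 + 4·m_1 + 1·m_2 = 6(Δ_1 - Δ_0) = -48
Natural end conditions: m_0 = m_2 = 0.
Hence m_0 = 0, m_1 = -12, m_2 = 0.

-12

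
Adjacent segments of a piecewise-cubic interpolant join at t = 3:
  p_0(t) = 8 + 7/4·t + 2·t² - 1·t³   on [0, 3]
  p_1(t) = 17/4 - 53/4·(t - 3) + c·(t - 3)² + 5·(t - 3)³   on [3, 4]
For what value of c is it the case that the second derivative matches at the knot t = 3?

p_0''(t) = 4 - 6·t, so p_0''(3) = -14. On the right, p_1''(3) = 2c, so c = -7.

-7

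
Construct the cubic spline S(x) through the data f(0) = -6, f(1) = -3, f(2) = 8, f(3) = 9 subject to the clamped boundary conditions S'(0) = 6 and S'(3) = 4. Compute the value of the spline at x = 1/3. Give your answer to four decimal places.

-4.8864

Put σ_i = S'' at the i-th knot. Here h = (1, 1, 1) and Δ = (3, 11, 1), so the interior equations h_(i-1)·σ_(i-1) + 2(h_(i-1)+h_i)·σ_i + h_i·σ_(i+1) = 6(Δ_i − Δ_(i-1)) read
  1·σ_0 + 4·σ_1 + 1·σ_2 = 6(Δ_1 - Δ_0) = 48
  1·σ_1 + 4·σ_2 + 1·σ_3 = 6(Δ_2 - Δ_1) = -60
Clamped end conditions give two more equations: 2h_0·σ_0 + h_0·σ_1 = 6(Δ_0 - S'(0)) = -18 and h_2·σ_2 + 2h_2·σ_3 = 6(S'(3) - Δ_2) = 18.
Forward elimination and back-substitution give σ_0 = -314/15, σ_1 = 358/15, σ_2 = -398/15, σ_3 = 334/15.
On [0, 1], S(x) = -6 + 6·x - 157/15·x² + 112/15·x³.
With x = 1/3: S(1/3) = -1979/405.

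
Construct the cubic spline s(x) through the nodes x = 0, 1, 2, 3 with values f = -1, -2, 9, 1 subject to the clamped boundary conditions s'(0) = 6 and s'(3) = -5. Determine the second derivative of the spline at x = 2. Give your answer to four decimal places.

-46.5333

With m_i denoting the second derivative at x_i, h_i = 1, 1, 1, and Δ_i = (y_(i+1) − y_i)/h_i = -1, 11, -8:
  1·m_0 + 4·m_1 + 1·m_2 = 6(Δ_1 - Δ_0) = 72
  1·m_1 + 4·m_2 + 1·m_3 = 6(Δ_2 - Δ_1) = -114
Clamped end conditions give two more equations: 2h_0·m_0 + h_0·m_1 = 6(Δ_0 - s'(0)) = -42 and h_2·m_2 + 2h_2·m_3 = 6(s'(3) - Δ_2) = 18.
Forward elimination and back-substitution give m_0 = -614/15, m_1 = 598/15, m_2 = -698/15, m_3 = 484/15.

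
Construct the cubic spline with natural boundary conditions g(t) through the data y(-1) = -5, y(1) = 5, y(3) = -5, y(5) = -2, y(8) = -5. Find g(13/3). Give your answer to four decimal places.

With m_i denoting the second derivative at x_i, h_i = 2, 2, 2, 3, and Δ_i = (y_(i+1) − y_i)/h_i = 5, -5, 3/2, -1:
  2·m_0 + 8·m_1 + 2·m_2 = 6(Δ_1 - Δ_0) = -60
  2·m_1 + 8·m_2 + 2·m_3 = 6(Δ_2 - Δ_1) = 39
  2·m_2 + 10·m_3 + 3·m_4 = 6(Δ_3 - Δ_2) = -15
Natural end conditions: m_0 = m_4 = 0.
Hence m_0 = 0, m_1 = -675/71, m_2 = 570/71, m_3 = -441/142, m_4 = 0.
On [3, 5], g(t) = -5 - 200/71·(t - 3) + 285/71·(t - 3)² - 527/568·(t - 3)³.
With (t - 3) = 4/3: g(13/3) = -7321/1917.

-3.8190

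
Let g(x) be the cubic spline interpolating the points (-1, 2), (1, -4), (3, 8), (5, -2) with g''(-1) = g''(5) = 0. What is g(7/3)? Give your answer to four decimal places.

4.7605

Write σ_i for g''(x_i). With h_i = 2, 2, 2 and divided differences Δ_i = -3, 6, -5, the continuity of g' gives the tridiagonal system
  2·σ_0 + 8·σ_1 + 2·σ_2 = 6(Δ_1 - Δ_0) = 54
  2·σ_1 + 8·σ_2 + 2·σ_3 = 6(Δ_2 - Δ_1) = -66
Natural end conditions: σ_0 = σ_3 = 0.
Solving: σ_0 = 0, σ_1 = 47/5, σ_2 = -53/5, σ_3 = 0.
On [1, 3], g(x) = -4 + 49/15·(x - 1) + 47/10·(x - 1)² - 5/3·(x - 1)³.
With (x - 1) = 4/3: g(7/3) = 1928/405.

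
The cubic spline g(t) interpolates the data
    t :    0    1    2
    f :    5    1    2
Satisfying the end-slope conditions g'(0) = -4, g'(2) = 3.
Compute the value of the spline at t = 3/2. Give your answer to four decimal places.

With m_i denoting the second derivative at x_i, h_i = 1, 1, and Δ_i = (y_(i+1) − y_i)/h_i = -4, 1:
  1·m_0 + 4·m_1 + 1·m_2 = 6(Δ_1 - Δ_0) = 30
Clamped end conditions give two more equations: 2h_0·m_0 + h_0·m_1 = 6(Δ_0 - g'(0)) = 0 and h_1·m_1 + 2h_1·m_2 = 6(g'(2) - Δ_1) = 12.
Solving: m_0 = -4, m_1 = 8, m_2 = 2.
On [1, 2], g(t) = 1 - 2·(t - 1) + 4·(t - 1)² - 1·(t - 1)³.
With (t - 1) = 1/2: g(3/2) = 7/8.

0.8750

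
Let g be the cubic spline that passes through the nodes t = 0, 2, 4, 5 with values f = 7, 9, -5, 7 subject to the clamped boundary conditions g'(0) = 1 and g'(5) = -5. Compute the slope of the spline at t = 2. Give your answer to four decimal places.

Write M_i for g''(x_i). With h_i = 2, 2, 1 and divided differences Δ_i = 1, -7, 12, the continuity of g' gives the tridiagonal system
  2·M_0 + 8·M_1 + 2·M_2 = 6(Δ_1 - Δ_0) = -48
  2·M_1 + 6·M_2 + 1·M_3 = 6(Δ_2 - Δ_1) = 114
Clamped end conditions give two more equations: 2h_0·M_0 + h_0·M_1 = 6(Δ_0 - g'(0)) = 0 and h_2·M_2 + 2h_2·M_3 = 6(g'(5) - Δ_2) = -102.
Forward elimination and back-substitution give M_0 = 198/23, M_1 = -396/23, M_2 = 834/23, M_3 = -1590/23.
On [2, 4], g'(t) = b_1 + 2c_1·(t - 2) + 3d_1·(t - 2)² with b_1 = Δ_1 - h_1(2M_1 + M_2)/6 = -175/23, c_1 = M_1/2 = -198/23, d_1 = (M_2 - M_1)/(6h_1) = 205/46. So g'(2) = -175/23.

-7.6087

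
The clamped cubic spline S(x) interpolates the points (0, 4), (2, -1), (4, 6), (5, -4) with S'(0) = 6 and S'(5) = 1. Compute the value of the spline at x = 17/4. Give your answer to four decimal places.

3.1495

Write M_i for S''(x_i). With h_i = 2, 2, 1 and divided differences Δ_i = -5/2, 7/2, -10, the continuity of S' gives the tridiagonal system
  2·M_0 + 8·M_1 + 2·M_2 = 6(Δ_1 - Δ_0) = 36
  2·M_1 + 6·M_2 + 1·M_3 = 6(Δ_2 - Δ_1) = -81
Clamped end conditions give two more equations: 2h_0·M_0 + h_0·M_1 = 6(Δ_0 - S'(0)) = -51 and h_2·M_2 + 2h_2·M_3 = 6(S'(5) - Δ_2) = 66.
Solving the tridiagonal system: M_0 = -482/23, M_1 = 755/46, M_2 = -614/23, M_3 = 1066/23.
On [4, 5], S(x) = 6 - 203/23·(x - 4) - 307/23·(x - 4)² + 280/23·(x - 4)³.
With (x - 4) = 1/4: S(17/4) = 1159/368.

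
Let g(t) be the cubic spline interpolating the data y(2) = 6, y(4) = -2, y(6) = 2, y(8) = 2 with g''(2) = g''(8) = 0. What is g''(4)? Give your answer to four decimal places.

Put M_i = g'' at the i-th knot. Here h = (2, 2, 2) and Δ = (-4, 2, 0), so the interior equations h_(i-1)·M_(i-1) + 2(h_(i-1)+h_i)·M_i + h_i·M_(i+1) = 6(Δ_i − Δ_(i-1)) read
  2·M_0 + 8·M_1 + 2·M_2 = 6(Δ_1 - Δ_0) = 36
  2·M_1 + 8·M_2 + 2·M_3 = 6(Δ_2 - Δ_1) = -12
Natural end conditions: M_0 = M_3 = 0.
Forward elimination and back-substitution give M_0 = 0, M_1 = 26/5, M_2 = -14/5, M_3 = 0.

5.2000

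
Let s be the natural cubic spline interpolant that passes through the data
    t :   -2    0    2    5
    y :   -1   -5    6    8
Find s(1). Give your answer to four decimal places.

-0.1118

Write M_i for s''(x_i). With h_i = 2, 2, 3 and divided differences Δ_i = -2, 11/2, 2/3, the continuity of s' gives the tridiagonal system
  2·M_0 + 8·M_1 + 2·M_2 = 6(Δ_1 - Δ_0) = 45
  2·M_1 + 10·M_2 + 3·M_3 = 6(Δ_2 - Δ_1) = -29
Natural end conditions: M_0 = M_3 = 0.
Forward elimination and back-substitution give M_0 = 0, M_1 = 127/19, M_2 = -161/38, M_3 = 0.
On [0, 2], s(t) = -5 + 140/57·t + 127/38·t² - 415/456·t³.
With t = 1: s(1) = -17/152.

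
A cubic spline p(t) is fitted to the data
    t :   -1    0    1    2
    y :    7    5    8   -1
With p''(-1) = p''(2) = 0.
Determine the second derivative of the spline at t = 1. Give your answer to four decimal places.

Put M_i = p'' at the i-th knot. Here h = (1, 1, 1) and Δ = (-2, 3, -9), so the interior equations h_(i-1)·M_(i-1) + 2(h_(i-1)+h_i)·M_i + h_i·M_(i+1) = 6(Δ_i − Δ_(i-1)) read
  1·M_0 + 4·M_1 + 1·M_2 = 6(Δ_1 - Δ_0) = 30
  1·M_1 + 4·M_2 + 1·M_3 = 6(Δ_2 - Δ_1) = -72
Natural end conditions: M_0 = M_3 = 0.
Solving: M_0 = 0, M_1 = 64/5, M_2 = -106/5, M_3 = 0.

-21.2000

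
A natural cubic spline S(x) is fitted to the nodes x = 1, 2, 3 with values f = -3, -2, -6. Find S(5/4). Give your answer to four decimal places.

-2.4570

Write m_i for S''(x_i). With h_i = 1, 1 and divided differences Δ_i = 1, -4, the continuity of S' gives the tridiagonal system
  1·m_0 + 4·m_1 + 1·m_2 = 6(Δ_1 - Δ_0) = -30
Natural end conditions: m_0 = m_2 = 0.
Solving: m_0 = 0, m_1 = -15/2, m_2 = 0.
On [1, 2], S(x) = -3 + 9/4·(x - 1) + 0·(x - 1)² - 5/4·(x - 1)³.
With (x - 1) = 1/4: S(5/4) = -629/256.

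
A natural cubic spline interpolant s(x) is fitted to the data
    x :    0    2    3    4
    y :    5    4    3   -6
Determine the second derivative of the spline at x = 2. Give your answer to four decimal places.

Write M_i for s''(x_i). With h_i = 2, 1, 1 and divided differences Δ_i = -1/2, -1, -9, the continuity of s' gives the tridiagonal system
  2·M_0 + 6·M_1 + 1·M_2 = 6(Δ_1 - Δ_0) = -3
  1·M_1 + 4·M_2 + 1·M_3 = 6(Δ_2 - Δ_1) = -48
Natural end conditions: M_0 = M_3 = 0.
Hence M_0 = 0, M_1 = 36/23, M_2 = -285/23, M_3 = 0.

1.5652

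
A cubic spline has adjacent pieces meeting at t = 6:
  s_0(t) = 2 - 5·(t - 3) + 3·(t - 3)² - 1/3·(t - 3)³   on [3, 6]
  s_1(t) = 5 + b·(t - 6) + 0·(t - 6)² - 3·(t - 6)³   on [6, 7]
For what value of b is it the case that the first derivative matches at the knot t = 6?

4

s_0'(t) = -5 + 6·(t - 3) - 1·(t - 3)², so s_0'(6) = 4. On the right, s_1'(6) = b, so b = 4.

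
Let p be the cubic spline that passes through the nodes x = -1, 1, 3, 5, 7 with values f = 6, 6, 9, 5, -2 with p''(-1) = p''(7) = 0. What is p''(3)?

With M_i denoting the second derivative at x_i, h_i = 2, 2, 2, 2, and Δ_i = (y_(i+1) − y_i)/h_i = 0, 3/2, -2, -7/2:
  2·M_0 + 8·M_1 + 2·M_2 = 6(Δ_1 - Δ_0) = 9
  2·M_1 + 8·M_2 + 2·M_3 = 6(Δ_2 - Δ_1) = -21
  2·M_2 + 8·M_3 + 2·M_4 = 6(Δ_3 - Δ_2) = -9
Natural end conditions: M_0 = M_4 = 0.
Solving: M_0 = 0, M_1 = 15/8, M_2 = -3, M_3 = -3/8, M_4 = 0.

-3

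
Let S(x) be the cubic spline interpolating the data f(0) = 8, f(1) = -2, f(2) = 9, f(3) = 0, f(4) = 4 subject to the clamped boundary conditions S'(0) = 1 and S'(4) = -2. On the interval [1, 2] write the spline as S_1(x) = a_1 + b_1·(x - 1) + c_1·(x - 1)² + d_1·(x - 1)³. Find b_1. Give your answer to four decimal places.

-0.1250

Put M_i = S'' at the i-th knot. Here h = (1, 1, 1, 1) and Δ = (-10, 11, -9, 4), so the interior equations h_(i-1)·M_(i-1) + 2(h_(i-1)+h_i)·M_i + h_i·M_(i+1) = 6(Δ_i − Δ_(i-1)) read
  1·M_0 + 4·M_1 + 1·M_2 = 6(Δ_1 - Δ_0) = 126
  1·M_1 + 4·M_2 + 1·M_3 = 6(Δ_2 - Δ_1) = -120
  1·M_2 + 4·M_3 + 1·M_4 = 6(Δ_3 - Δ_2) = 78
Clamped end conditions give two more equations: 2h_0·M_0 + h_0·M_1 = 6(Δ_0 - S'(0)) = -66 and h_3·M_3 + 2h_3·M_4 = 6(S'(4) - Δ_3) = -36.
Forward elimination and back-substitution give M_0 = -255/4, M_1 = 123/2, M_2 = -225/4, M_3 = 87/2, M_4 = -159/4.
On [1, 2], with S_1(x) = a_1 + b_1·(x - 1) + c_1·(x - 1)² + d_1·(x - 1)³: c_1 = M_1/2 = 123/4, d_1 = (M_2 - M_1)/(6h_1) = -157/8, b_1 = Δ_1 - h_1(2M_1 + M_2)/6 = -1/8.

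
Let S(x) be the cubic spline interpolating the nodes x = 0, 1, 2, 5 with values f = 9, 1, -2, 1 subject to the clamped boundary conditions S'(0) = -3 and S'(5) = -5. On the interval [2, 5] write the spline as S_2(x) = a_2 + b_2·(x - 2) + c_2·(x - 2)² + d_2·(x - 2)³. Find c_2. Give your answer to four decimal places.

2.3448

Put m_i = S'' at the i-th knot. Here h = (1, 1, 3) and Δ = (-8, -3, 1), so the interior equations h_(i-1)·m_(i-1) + 2(h_(i-1)+h_i)·m_i + h_i·m_(i+1) = 6(Δ_i − Δ_(i-1)) read
  1·m_0 + 4·m_1 + 1·m_2 = 6(Δ_1 - Δ_0) = 30
  1·m_1 + 8·m_2 + 3·m_3 = 6(Δ_2 - Δ_1) = 24
Clamped end conditions give two more equations: 2h_0·m_0 + h_0·m_1 = 6(Δ_0 - S'(0)) = -30 and h_2·m_2 + 2h_2·m_3 = 6(S'(5) - Δ_2) = -36.
Solving the tridiagonal system: m_0 = -602/29, m_1 = 334/29, m_2 = 136/29, m_3 = -242/29.
On [2, 5], with S_2(x) = a_2 + b_2·(x - 2) + c_2·(x - 2)² + d_2·(x - 2)³: c_2 = m_2/2 = 68/29, d_2 = (m_3 - m_2)/(6h_2) = -21/29, b_2 = Δ_2 - h_2(2m_2 + m_3)/6 = 14/29.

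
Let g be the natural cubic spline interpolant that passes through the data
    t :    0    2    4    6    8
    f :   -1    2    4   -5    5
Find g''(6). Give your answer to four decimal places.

Let m_i = g''(x_i). Step sizes h_i = 2, 2, 2, 2; slopes of the chords Δ_i = (y_(i+1) - y_i)/h_i = 3/2, 1, -9/2, 5.
  2·m_0 + 8·m_1 + 2·m_2 = 6(Δ_1 - Δ_0) = -3
  2·m_1 + 8·m_2 + 2·m_3 = 6(Δ_2 - Δ_1) = -33
  2·m_2 + 8·m_3 + 2·m_4 = 6(Δ_3 - Δ_2) = 57
Natural end conditions: m_0 = m_4 = 0.
Solving the tridiagonal system: m_0 = 0, m_1 = 9/7, m_2 = -93/14, m_3 = 123/14, m_4 = 0.

8.7857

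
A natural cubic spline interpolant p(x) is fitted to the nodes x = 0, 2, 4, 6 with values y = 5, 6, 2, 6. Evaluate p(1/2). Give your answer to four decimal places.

5.6875

Write M_i for p''(x_i). With h_i = 2, 2, 2 and divided differences Δ_i = 1/2, -2, 2, the continuity of p' gives the tridiagonal system
  2·M_0 + 8·M_1 + 2·M_2 = 6(Δ_1 - Δ_0) = -15
  2·M_1 + 8·M_2 + 2·M_3 = 6(Δ_2 - Δ_1) = 24
Natural end conditions: M_0 = M_3 = 0.
Solving: M_0 = 0, M_1 = -14/5, M_2 = 37/10, M_3 = 0.
On [0, 2], p(x) = 5 + 43/30·x + 0·x² - 7/30·x³.
With x = 1/2: p(1/2) = 91/16.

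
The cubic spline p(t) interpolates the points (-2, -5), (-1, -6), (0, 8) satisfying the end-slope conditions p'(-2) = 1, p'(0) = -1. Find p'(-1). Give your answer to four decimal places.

Write M_i for p''(x_i). With h_i = 1, 1 and divided differences Δ_i = -1, 14, the continuity of p' gives the tridiagonal system
  1·M_0 + 4·M_1 + 1·M_2 = 6(Δ_1 - Δ_0) = 90
Clamped end conditions give two more equations: 2h_0·M_0 + h_0·M_1 = 6(Δ_0 - p'(-2)) = -12 and h_1·M_1 + 2h_1·M_2 = 6(p'(0) - Δ_1) = -90.
Solving: M_0 = -59/2, M_1 = 47, M_2 = -137/2.
On [-1, 0], p'(t) = b_1 + 2c_1·(t + 1) + 3d_1·(t + 1)² with b_1 = Δ_1 - h_1(2M_1 + M_2)/6 = 39/4, c_1 = M_1/2 = 47/2, d_1 = (M_2 - M_1)/(6h_1) = -77/4. So p'(-1) = 39/4.

9.7500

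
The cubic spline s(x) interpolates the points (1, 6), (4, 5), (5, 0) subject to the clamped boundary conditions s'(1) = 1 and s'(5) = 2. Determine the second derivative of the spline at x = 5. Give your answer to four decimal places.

Write m_i for s''(x_i). With h_i = 3, 1 and divided differences Δ_i = -1/3, -5, the continuity of s' gives the tridiagonal system
  3·m_0 + 8·m_1 + 1·m_2 = 6(Δ_1 - Δ_0) = -28
Clamped end conditions give two more equations: 2h_0·m_0 + h_0·m_1 = 6(Δ_0 - s'(1)) = -8 and h_1·m_1 + 2h_1·m_2 = 6(s'(5) - Δ_1) = 42.
Solving the tridiagonal system: m_0 = 29/12, m_1 = -15/2, m_2 = 99/4.

24.7500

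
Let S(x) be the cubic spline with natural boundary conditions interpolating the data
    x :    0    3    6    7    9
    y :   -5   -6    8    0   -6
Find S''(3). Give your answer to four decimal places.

5.6235

Write M_i for S''(x_i). With h_i = 3, 3, 1, 2 and divided differences Δ_i = -1/3, 14/3, -8, -3, the continuity of S' gives the tridiagonal system
  3·M_0 + 12·M_1 + 3·M_2 = 6(Δ_1 - Δ_0) = 30
  3·M_1 + 8·M_2 + 1·M_3 = 6(Δ_2 - Δ_1) = -76
  1·M_2 + 6·M_3 + 2·M_4 = 6(Δ_3 - Δ_2) = 30
Natural end conditions: M_0 = M_4 = 0.
Hence M_0 = 0, M_1 = 478/85, M_2 = -1062/85, M_3 = 602/85, M_4 = 0.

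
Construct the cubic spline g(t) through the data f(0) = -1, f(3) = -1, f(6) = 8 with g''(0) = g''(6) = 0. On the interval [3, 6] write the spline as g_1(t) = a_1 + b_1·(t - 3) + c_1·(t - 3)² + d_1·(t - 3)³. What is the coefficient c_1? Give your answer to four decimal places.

0.7500

With M_i denoting the second derivative at x_i, h_i = 3, 3, and Δ_i = (y_(i+1) − y_i)/h_i = 0, 3:
  3·M_0 + 12·M_1 + 3·M_2 = 6(Δ_1 - Δ_0) = 18
Natural end conditions: M_0 = M_2 = 0.
Forward elimination and back-substitution give M_0 = 0, M_1 = 3/2, M_2 = 0.
On [3, 6], with g_1(t) = a_1 + b_1·(t - 3) + c_1·(t - 3)² + d_1·(t - 3)³: c_1 = M_1/2 = 3/4, d_1 = (M_2 - M_1)/(6h_1) = -1/12, b_1 = Δ_1 - h_1(2M_1 + M_2)/6 = 3/2.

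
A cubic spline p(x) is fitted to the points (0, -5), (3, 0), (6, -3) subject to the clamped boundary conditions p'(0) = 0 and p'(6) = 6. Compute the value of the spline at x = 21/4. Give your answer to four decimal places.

-5.2031

Put M_i = p'' at the i-th knot. Here h = (3, 3) and Δ = (5/3, -1), so the interior equations h_(i-1)·M_(i-1) + 2(h_(i-1)+h_i)·M_i + h_i·M_(i+1) = 6(Δ_i − Δ_(i-1)) read
  3·M_0 + 12·M_1 + 3·M_2 = 6(Δ_1 - Δ_0) = -16
Clamped end conditions give two more equations: 2h_0·M_0 + h_0·M_1 = 6(Δ_0 - p'(0)) = 10 and h_1·M_1 + 2h_1·M_2 = 6(p'(6) - Δ_1) = 42.
Solving the tridiagonal system: M_0 = 4, M_1 = -14/3, M_2 = 28/3.
On [3, 6], p(x) = 0 - 1·(x - 3) - 7/3·(x - 3)² + 7/9·(x - 3)³.
With (x - 3) = 9/4: p(21/4) = -333/64.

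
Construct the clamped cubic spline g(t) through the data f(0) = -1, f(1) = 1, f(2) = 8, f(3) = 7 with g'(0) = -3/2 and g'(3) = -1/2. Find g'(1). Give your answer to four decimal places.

6.3667

Write M_i for g''(x_i). With h_i = 1, 1, 1 and divided differences Δ_i = 2, 7, -1, the continuity of g' gives the tridiagonal system
  1·M_0 + 4·M_1 + 1·M_2 = 6(Δ_1 - Δ_0) = 30
  1·M_1 + 4·M_2 + 1·M_3 = 6(Δ_2 - Δ_1) = -48
Clamped end conditions give two more equations: 2h_0·M_0 + h_0·M_1 = 6(Δ_0 - g'(0)) = 21 and h_2·M_2 + 2h_2·M_3 = 6(g'(3) - Δ_2) = 3.
Forward elimination and back-substitution give M_0 = 79/15, M_1 = 157/15, M_2 = -257/15, M_3 = 151/15.
On [1, 2], g'(t) = b_1 + 2c_1·(t - 1) + 3d_1·(t - 1)² with b_1 = Δ_1 - h_1(2M_1 + M_2)/6 = 191/30, c_1 = M_1/2 = 157/30, d_1 = (M_2 - M_1)/(6h_1) = -23/5. So g'(1) = 191/30.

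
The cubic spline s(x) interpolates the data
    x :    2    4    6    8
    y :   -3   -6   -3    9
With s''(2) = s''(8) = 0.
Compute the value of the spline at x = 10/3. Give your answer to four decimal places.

With m_i denoting the second derivative at x_i, h_i = 2, 2, 2, and Δ_i = (y_(i+1) − y_i)/h_i = -3/2, 3/2, 6:
  2·m_0 + 8·m_1 + 2·m_2 = 6(Δ_1 - Δ_0) = 18
  2·m_1 + 8·m_2 + 2·m_3 = 6(Δ_2 - Δ_1) = 27
Natural end conditions: m_0 = m_3 = 0.
Forward elimination and back-substitution give m_0 = 0, m_1 = 3/2, m_2 = 3, m_3 = 0.
On [2, 4], s(x) = -3 - 2·(x - 2) + 0·(x - 2)² + 1/8·(x - 2)³.
With (x - 2) = 4/3: s(10/3) = -145/27.

-5.3704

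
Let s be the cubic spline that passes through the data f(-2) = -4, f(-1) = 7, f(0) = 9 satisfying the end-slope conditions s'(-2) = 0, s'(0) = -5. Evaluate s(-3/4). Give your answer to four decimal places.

Let m_i = s''(x_i). Step sizes h_i = 1, 1; slopes of the chords Δ_i = (y_(i+1) - y_i)/h_i = 11, 2.
  1·m_0 + 4·m_1 + 1·m_2 = 6(Δ_1 - Δ_0) = -54
Clamped end conditions give two more equations: 2h_0·m_0 + h_0·m_1 = 6(Δ_0 - s'(-2)) = 66 and h_1·m_1 + 2h_1·m_2 = 6(s'(0) - Δ_1) = -42.
Hence m_0 = 44, m_1 = -22, m_2 = -10.
On [-1, 0], s(x) = 7 + 11·(x + 1) - 11·(x + 1)² + 2·(x + 1)³.
With (x + 1) = 1/4: s(-3/4) = 291/32.

9.0938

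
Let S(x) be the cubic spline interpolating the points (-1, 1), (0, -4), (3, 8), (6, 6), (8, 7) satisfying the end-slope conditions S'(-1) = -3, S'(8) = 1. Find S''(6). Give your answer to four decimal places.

Write M_i for S''(x_i). With h_i = 1, 3, 3, 2 and divided differences Δ_i = -5, 4, -2/3, 1/2, the continuity of S' gives the tridiagonal system
  1·M_0 + 8·M_1 + 3·M_2 = 6(Δ_1 - Δ_0) = 54
  3·M_1 + 12·M_2 + 3·M_3 = 6(Δ_2 - Δ_1) = -28
  3·M_2 + 10·M_3 + 2·M_4 = 6(Δ_3 - Δ_2) = 7
Clamped end conditions give two more equations: 2h_0·M_0 + h_0·M_1 = 6(Δ_0 - S'(-1)) = -12 and h_3·M_3 + 2h_3·M_4 = 6(S'(8) - Δ_3) = 3.
Solving the tridiagonal system: M_0 = -3263/294, M_1 = 1499/147, M_2 = -1615/294, M_3 = 359/147, M_4 = -277/588.

2.4422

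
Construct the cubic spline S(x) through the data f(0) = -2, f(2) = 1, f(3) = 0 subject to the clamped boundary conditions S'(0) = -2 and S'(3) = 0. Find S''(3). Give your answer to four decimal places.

Let m_i = S''(x_i). Step sizes h_i = 2, 1; slopes of the chords Δ_i = (y_(i+1) - y_i)/h_i = 3/2, -1.
  2·m_0 + 6·m_1 + 1·m_2 = 6(Δ_1 - Δ_0) = -15
Clamped end conditions give two more equations: 2h_0·m_0 + h_0·m_1 = 6(Δ_0 - S'(0)) = 21 and h_1·m_1 + 2h_1·m_2 = 6(S'(3) - Δ_1) = 6.
Solving: m_0 = 101/12, m_1 = -19/3, m_2 = 37/6.

6.1667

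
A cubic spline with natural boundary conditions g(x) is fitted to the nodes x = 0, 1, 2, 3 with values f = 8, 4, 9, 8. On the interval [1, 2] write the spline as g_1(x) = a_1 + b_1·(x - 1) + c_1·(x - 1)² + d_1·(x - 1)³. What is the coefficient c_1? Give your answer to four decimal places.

With M_i denoting the second derivative at x_i, h_i = 1, 1, 1, and Δ_i = (y_(i+1) − y_i)/h_i = -4, 5, -1:
  1·M_0 + 4·M_1 + 1·M_2 = 6(Δ_1 - Δ_0) = 54
  1·M_1 + 4·M_2 + 1·M_3 = 6(Δ_2 - Δ_1) = -36
Natural end conditions: M_0 = M_3 = 0.
Forward elimination and back-substitution give M_0 = 0, M_1 = 84/5, M_2 = -66/5, M_3 = 0.
On [1, 2], with g_1(x) = a_1 + b_1·(x - 1) + c_1·(x - 1)² + d_1·(x - 1)³: c_1 = M_1/2 = 42/5, d_1 = (M_2 - M_1)/(6h_1) = -5, b_1 = Δ_1 - h_1(2M_1 + M_2)/6 = 8/5.

8.4000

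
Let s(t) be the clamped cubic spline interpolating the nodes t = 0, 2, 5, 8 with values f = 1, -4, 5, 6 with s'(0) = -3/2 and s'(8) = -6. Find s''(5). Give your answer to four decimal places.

Write m_i for s''(x_i). With h_i = 2, 3, 3 and divided differences Δ_i = -5/2, 3, 1/3, the continuity of s' gives the tridiagonal system
  2·m_0 + 10·m_1 + 3·m_2 = 6(Δ_1 - Δ_0) = 33
  3·m_1 + 12·m_2 + 3·m_3 = 6(Δ_2 - Δ_1) = -16
Clamped end conditions give two more equations: 2h_0·m_0 + h_0·m_1 = 6(Δ_0 - s'(0)) = -6 and h_2·m_2 + 2h_2·m_3 = 6(s'(8) - Δ_2) = -38.
Hence m_0 = -139/38, m_1 = 82/19, m_2 = -18/19, m_3 = -334/57.

-0.9474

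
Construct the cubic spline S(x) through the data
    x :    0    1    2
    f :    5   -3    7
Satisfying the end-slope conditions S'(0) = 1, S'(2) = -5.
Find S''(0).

Let σ_i = S''(x_i). Step sizes h_i = 1, 1; slopes of the chords Δ_i = (y_(i+1) - y_i)/h_i = -8, 10.
  1·σ_0 + 4·σ_1 + 1·σ_2 = 6(Δ_1 - Δ_0) = 108
Clamped end conditions give two more equations: 2h_0·σ_0 + h_0·σ_1 = 6(Δ_0 - S'(0)) = -54 and h_1·σ_1 + 2h_1·σ_2 = 6(S'(2) - Δ_1) = -90.
Solving: σ_0 = -57, σ_1 = 60, σ_2 = -75.

-57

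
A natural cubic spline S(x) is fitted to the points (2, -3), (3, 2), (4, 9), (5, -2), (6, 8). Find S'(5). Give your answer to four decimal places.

-3.8929

With σ_i denoting the second derivative at x_i, h_i = 1, 1, 1, 1, and Δ_i = (y_(i+1) − y_i)/h_i = 5, 7, -11, 10:
  1·σ_0 + 4·σ_1 + 1·σ_2 = 6(Δ_1 - Δ_0) = 12
  1·σ_1 + 4·σ_2 + 1·σ_3 = 6(Δ_2 - Δ_1) = -108
  1·σ_2 + 4·σ_3 + 1·σ_4 = 6(Δ_3 - Δ_2) = 126
Natural end conditions: σ_0 = σ_4 = 0.
Solving the tridiagonal system: σ_0 = 0, σ_1 = 369/28, σ_2 = -285/7, σ_3 = 1167/28, σ_4 = 0.
On [5, 6], S'(x) = b_3 + 2c_3·(x - 5) + 3d_3·(x - 5)² with b_3 = Δ_3 - h_3(2σ_3 + σ_4)/6 = -109/28, c_3 = σ_3/2 = 1167/56, d_3 = (σ_4 - σ_3)/(6h_3) = -389/56. So S'(5) = -109/28.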